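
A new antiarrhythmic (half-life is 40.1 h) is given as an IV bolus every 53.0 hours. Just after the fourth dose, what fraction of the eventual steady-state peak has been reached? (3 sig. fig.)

k = ln 2 / 40.1 = 0.01729 h⁻¹
f_n = 1 − e^(−nkτ) = 1 − e^(−4 × 0.01729 × 53.0) = 1 − e^(−3.665) = 1 − 0.02562 ≈ 0.974

0.974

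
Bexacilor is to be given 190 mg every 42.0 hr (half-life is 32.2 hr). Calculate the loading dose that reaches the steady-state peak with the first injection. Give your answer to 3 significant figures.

k = ln 2 / 32.2 = 0.02153 hr⁻¹
Accumulation ratio R = 1 / (1 − e^(−kτ)) = 1 / (1 − e^(−0.02153×42.0)) = 1 / (1 − 0.4049) = 1.680
Loading dose = maintenance dose × R = 190 × 1.680 ≈ 319 mg

319 mg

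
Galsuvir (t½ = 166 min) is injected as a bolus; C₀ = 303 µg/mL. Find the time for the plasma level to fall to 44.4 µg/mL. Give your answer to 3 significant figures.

k = ln 2 / 166 = 0.004176 min⁻¹
C(t) = C₀ e^(−kt)  ⇒  t = ln(C₀/C) / k
t = ln(303/44.4) / 0.004176 = 1.920 / 0.004176 ≈ 460 minutes

460 minutes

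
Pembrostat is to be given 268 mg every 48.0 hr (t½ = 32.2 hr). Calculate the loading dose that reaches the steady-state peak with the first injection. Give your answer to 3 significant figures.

416 mg

k = ln 2 / 32.2 = 0.02153 hr⁻¹
Accumulation ratio R = 1 / (1 − e^(−kτ)) = 1 / (1 − e^(−0.02153×48.0)) = 1 / (1 − 0.3558) = 1.552
Loading dose = maintenance dose × R = 268 × 1.552 ≈ 416 mg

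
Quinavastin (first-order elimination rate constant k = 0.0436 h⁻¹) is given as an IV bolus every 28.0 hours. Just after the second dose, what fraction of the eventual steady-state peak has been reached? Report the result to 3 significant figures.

f_n = 1 − e^(−nkτ) = 1 − e^(−2 × 0.04360 × 28.0) = 1 − e^(−2.442) = 1 − 0.08702 ≈ 0.913

0.913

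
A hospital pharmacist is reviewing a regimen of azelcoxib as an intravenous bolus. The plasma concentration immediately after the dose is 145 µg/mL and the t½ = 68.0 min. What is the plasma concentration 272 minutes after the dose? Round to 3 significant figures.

k = ln 2 / 68.0 = 0.01019 min⁻¹
272 min is 4.000 half-lives, so C = 145 × (1/2)^4.000 = 145 × 0.06250 ≈ 9.06 µg/mL

9.06 µg/mL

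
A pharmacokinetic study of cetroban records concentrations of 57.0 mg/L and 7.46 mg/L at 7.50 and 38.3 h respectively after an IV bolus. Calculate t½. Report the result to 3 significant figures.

k = ln(C₁/C₂) / (t₂ − t₁) = ln(57.0/7.46) / (38.3 − 7.50)
  = 2.033 / 30.80 = 0.06602 h⁻¹
t½ = ln 2 / k = ln 2 / 0.06602 ≈ 10.5 hours

10.5 hours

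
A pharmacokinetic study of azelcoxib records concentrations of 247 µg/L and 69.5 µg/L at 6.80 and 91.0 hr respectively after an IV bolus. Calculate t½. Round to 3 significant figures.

46.0 hours

k = ln(C₁/C₂) / (t₂ − t₁) = ln(247/69.5) / (91.0 − 6.80)
  = 1.268 / 84.20 = 0.01506 hr⁻¹
t½ = ln 2 / k = ln 2 / 0.01506 ≈ 46.0 hours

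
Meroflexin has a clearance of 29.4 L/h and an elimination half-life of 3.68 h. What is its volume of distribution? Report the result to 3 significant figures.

k = ln 2 / t½ = ln 2 / 3.68 = 0.1884 h⁻¹
V = CL / k = 29.4 / 0.1884 ≈ 156 L

156 L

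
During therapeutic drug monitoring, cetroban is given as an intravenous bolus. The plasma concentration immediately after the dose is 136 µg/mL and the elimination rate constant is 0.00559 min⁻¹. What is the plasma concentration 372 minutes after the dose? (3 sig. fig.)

17.0 µg/mL

C(t) = C₀ e^(−kt) = 136 × e^(−0.005590 × 372) = 136 × e^(−2.079) = 136 × 0.1250 ≈ 17.0 µg/mL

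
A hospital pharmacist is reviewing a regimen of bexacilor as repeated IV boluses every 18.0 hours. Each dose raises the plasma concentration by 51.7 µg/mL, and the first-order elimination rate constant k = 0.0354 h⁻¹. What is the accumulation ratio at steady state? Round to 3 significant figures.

Fraction remaining after one interval: e^(−kτ) = e^(−0.03540 × 18.0) = 0.5288
R = 1 / (1 − 0.5288) = 1 / 0.4712 ≈ 2.12

2.12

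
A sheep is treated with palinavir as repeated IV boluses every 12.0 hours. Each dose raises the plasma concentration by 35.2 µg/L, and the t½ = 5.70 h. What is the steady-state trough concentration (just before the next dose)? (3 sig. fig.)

k = ln 2 / 5.70 = 0.1216 h⁻¹
Fraction remaining after one interval: e^(−kτ) = e^(−0.1216 × 12.0) = 0.2324
R = 1 / (1 − 0.2324) = 1.303
Css,max = 35.2 × 1.303 = 45.86 µg/L
Css,min = Css,max × e^(−kτ) = 45.86 × 0.2324 ≈ 10.7 µg/L

10.7 µg/L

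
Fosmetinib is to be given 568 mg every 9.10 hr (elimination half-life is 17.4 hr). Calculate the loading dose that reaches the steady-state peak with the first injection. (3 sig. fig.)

k = ln 2 / 17.4 = 0.03984 hr⁻¹
Accumulation ratio R = 1 / (1 − e^(−kτ)) = 1 / (1 − e^(−0.03984×9.10)) = 1 / (1 − 0.6959) = 3.289
Loading dose = maintenance dose × R = 568 × 3.289 ≈ 1870 mg

1870 mg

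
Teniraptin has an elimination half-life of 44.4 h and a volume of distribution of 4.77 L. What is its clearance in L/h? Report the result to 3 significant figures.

k = ln 2 / t½ = ln 2 / 44.4 = 0.01561 h⁻¹
CL = k · V = 0.01561 × 4.77 ≈ 0.0745 L/h

0.0745 L/h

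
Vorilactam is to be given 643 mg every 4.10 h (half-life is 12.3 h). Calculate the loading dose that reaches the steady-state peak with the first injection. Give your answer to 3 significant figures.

k = ln 2 / 12.3 = 0.05635 h⁻¹
Accumulation ratio R = 1 / (1 − e^(−kτ)) = 1 / (1 − e^(−0.05635×4.10)) = 1 / (1 − 0.7937) = 4.847
Loading dose = maintenance dose × R = 643 × 4.847 ≈ 3120 mg

3120 mg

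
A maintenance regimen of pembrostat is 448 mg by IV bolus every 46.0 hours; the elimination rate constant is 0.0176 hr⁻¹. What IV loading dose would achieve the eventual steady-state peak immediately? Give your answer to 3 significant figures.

807 mg

Accumulation ratio R = 1 / (1 − e^(−kτ)) = 1 / (1 − e^(−0.01760×46.0)) = 1 / (1 − 0.4450) = 1.802
Loading dose = maintenance dose × R = 448 × 1.802 ≈ 807 mg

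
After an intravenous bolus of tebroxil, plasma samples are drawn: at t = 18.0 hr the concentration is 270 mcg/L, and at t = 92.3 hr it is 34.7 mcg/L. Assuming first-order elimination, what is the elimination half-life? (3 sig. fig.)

k = ln(C₁/C₂) / (t₂ − t₁) = ln(270/34.7) / (92.3 − 18.0)
  = 2.052 / 74.30 = 0.02761 hr⁻¹
t½ = ln 2 / k = ln 2 / 0.02761 ≈ 25.1 hours

25.1 hours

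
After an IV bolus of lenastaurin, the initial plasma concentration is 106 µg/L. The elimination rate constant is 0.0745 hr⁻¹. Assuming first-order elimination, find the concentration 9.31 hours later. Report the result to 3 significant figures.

53.0 µg/L

C(t) = C₀ e^(−kt) = 106 × e^(−0.07450 × 9.31) = 106 × e^(−0.6936) = 106 × 0.4998 ≈ 53.0 µg/L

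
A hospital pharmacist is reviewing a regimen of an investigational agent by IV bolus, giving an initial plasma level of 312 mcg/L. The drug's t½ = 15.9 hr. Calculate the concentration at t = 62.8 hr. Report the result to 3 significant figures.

k = ln 2 / 15.9 = 0.04359 hr⁻¹
C(t) = C₀ e^(−kt) = 312 × e^(−0.04359 × 62.8) = 312 × e^(−2.738) = 312 × 0.06472 ≈ 20.2 mcg/L

20.2 mcg/L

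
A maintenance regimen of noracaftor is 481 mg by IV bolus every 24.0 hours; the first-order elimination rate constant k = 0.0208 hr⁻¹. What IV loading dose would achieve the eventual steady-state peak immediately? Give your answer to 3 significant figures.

Accumulation ratio R = 1 / (1 − e^(−kτ)) = 1 / (1 − e^(−0.02080×24.0)) = 1 / (1 − 0.6070) = 2.545
Loading dose = maintenance dose × R = 481 × 2.545 ≈ 1220 mg

1220 mg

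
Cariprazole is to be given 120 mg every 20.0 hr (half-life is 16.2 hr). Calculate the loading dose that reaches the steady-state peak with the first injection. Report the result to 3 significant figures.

209 mg

k = ln 2 / 16.2 = 0.04279 hr⁻¹
Accumulation ratio R = 1 / (1 − e^(−kτ)) = 1 / (1 − e^(−0.04279×20.0)) = 1 / (1 − 0.4250) = 1.739
Loading dose = maintenance dose × R = 120 × 1.739 ≈ 209 mg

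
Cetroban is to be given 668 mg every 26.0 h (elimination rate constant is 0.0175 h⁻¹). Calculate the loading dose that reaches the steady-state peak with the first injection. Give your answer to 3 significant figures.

Accumulation ratio R = 1 / (1 − e^(−kτ)) = 1 / (1 − e^(−0.01750×26.0)) = 1 / (1 − 0.6344) = 2.736
Loading dose = maintenance dose × R = 668 × 2.736 ≈ 1830 mg

1830 mg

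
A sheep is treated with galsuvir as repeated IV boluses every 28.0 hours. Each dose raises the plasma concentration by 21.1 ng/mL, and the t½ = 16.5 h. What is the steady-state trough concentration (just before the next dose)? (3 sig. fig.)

k = ln 2 / 16.5 = 0.04201 h⁻¹
Fraction remaining after one interval: e^(−kτ) = e^(−0.04201 × 28.0) = 0.3084
R = 1 / (1 − 0.3084) = 1.446
Css,max = 21.1 × 1.446 = 30.51 ng/mL
Css,min = Css,max × e^(−kτ) = 30.51 × 0.3084 ≈ 9.41 ng/mL

9.41 ng/mL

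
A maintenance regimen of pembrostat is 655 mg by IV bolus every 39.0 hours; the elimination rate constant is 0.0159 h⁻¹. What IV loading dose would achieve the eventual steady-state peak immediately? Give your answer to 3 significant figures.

Accumulation ratio R = 1 / (1 − e^(−kτ)) = 1 / (1 − e^(−0.01590×39.0)) = 1 / (1 − 0.5379) = 2.164
Loading dose = maintenance dose × R = 655 × 2.164 ≈ 1420 mg

1420 mg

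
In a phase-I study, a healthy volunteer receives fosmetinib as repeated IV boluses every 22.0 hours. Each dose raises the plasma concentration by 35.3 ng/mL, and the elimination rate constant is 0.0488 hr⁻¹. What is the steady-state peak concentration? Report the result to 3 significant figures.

53.6 ng/mL

Fraction remaining after one interval: e^(−kτ) = e^(−0.04880 × 22.0) = 0.3418
R = 1 / (1 − 0.3418) = 1.519
Css,max = 35.3 × 1.519 ≈ 53.6 ng/mL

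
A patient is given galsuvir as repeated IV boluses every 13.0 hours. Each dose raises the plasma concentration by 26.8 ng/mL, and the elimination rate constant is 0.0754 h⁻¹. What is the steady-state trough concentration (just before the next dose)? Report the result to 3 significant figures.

Fraction remaining after one interval: e^(−kτ) = e^(−0.07540 × 13.0) = 0.3752
R = 1 / (1 − 0.3752) = 1.601
Css,max = 26.8 × 1.601 = 42.90 ng/mL
Css,min = Css,max × e^(−kτ) = 42.90 × 0.3752 ≈ 16.1 ng/mL

16.1 ng/mL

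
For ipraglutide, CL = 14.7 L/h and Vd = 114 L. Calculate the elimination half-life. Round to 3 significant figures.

5.38 hours

k = CL / V = 14.7 / 114 = 0.1289 h⁻¹
t½ = ln 2 / k = ln 2 / 0.1289 ≈ 5.38 hours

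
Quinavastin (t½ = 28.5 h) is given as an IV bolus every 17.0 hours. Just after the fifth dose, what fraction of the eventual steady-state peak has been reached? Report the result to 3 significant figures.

k = ln 2 / 28.5 = 0.02432 h⁻¹
f_n = 1 − e^(−nkτ) = 1 − e^(−5 × 0.02432 × 17.0) = 1 − e^(−2.067) = 1 − 0.1265 ≈ 0.873

0.873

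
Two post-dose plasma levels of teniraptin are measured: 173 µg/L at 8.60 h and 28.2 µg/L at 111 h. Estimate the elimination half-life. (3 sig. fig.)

k = ln(C₁/C₂) / (t₂ − t₁) = ln(173/28.2) / (111 − 8.60)
  = 1.814 / 102.4 = 0.01771 h⁻¹
t½ = ln 2 / k = ln 2 / 0.01771 ≈ 39.1 hours

39.1 hours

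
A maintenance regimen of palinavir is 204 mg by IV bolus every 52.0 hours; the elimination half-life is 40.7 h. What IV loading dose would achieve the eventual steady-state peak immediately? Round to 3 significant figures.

347 mg

k = ln 2 / 40.7 = 0.01703 h⁻¹
Accumulation ratio R = 1 / (1 − e^(−kτ)) = 1 / (1 − e^(−0.01703×52.0)) = 1 / (1 − 0.4125) = 1.702
Loading dose = maintenance dose × R = 204 × 1.702 ≈ 347 mg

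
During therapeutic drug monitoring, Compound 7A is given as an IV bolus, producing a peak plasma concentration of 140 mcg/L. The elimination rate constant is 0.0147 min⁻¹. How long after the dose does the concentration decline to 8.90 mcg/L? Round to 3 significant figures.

C(t) = C₀ e^(−kt)  ⇒  t = ln(C₀/C) / k
t = ln(140/8.90) / 0.01470 = 2.756 / 0.01470 ≈ 187 minutes

187 minutes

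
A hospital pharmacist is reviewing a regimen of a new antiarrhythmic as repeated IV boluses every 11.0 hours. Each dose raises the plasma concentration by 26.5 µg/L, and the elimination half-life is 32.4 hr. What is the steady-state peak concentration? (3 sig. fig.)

126 µg/L

k = ln 2 / 32.4 = 0.02139 hr⁻¹
Fraction remaining after one interval: e^(−kτ) = e^(−0.02139 × 11.0) = 0.7903
R = 1 / (1 − 0.7903) = 4.769
Css,max = 26.5 × 4.769 ≈ 126 µg/L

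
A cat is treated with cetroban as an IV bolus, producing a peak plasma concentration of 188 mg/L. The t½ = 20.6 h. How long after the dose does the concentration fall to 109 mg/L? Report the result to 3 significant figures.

16.2 hours

k = ln 2 / 20.6 = 0.03365 h⁻¹
C(t) = C₀ e^(−kt)  ⇒  t = ln(C₀/C) / k
t = ln(188/109) / 0.03365 = 0.5451 / 0.03365 ≈ 16.2 hours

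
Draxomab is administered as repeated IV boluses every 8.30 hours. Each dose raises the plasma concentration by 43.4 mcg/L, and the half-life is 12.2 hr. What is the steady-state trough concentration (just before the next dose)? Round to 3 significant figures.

k = ln 2 / 12.2 = 0.05682 hr⁻¹
Fraction remaining after one interval: e^(−kτ) = e^(−0.05682 × 8.30) = 0.6240
R = 1 / (1 − 0.6240) = 2.660
Css,max = 43.4 × 2.660 = 115.4 mcg/L
Css,min = Css,max × e^(−kτ) = 115.4 × 0.6240 ≈ 72.0 mcg/L

72.0 mcg/L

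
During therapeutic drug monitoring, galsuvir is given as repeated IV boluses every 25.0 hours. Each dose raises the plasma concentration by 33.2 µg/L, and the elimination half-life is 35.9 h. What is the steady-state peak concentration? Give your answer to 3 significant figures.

k = ln 2 / 35.9 = 0.01931 h⁻¹
Fraction remaining after one interval: e^(−kτ) = e^(−0.01931 × 25.0) = 0.6171
R = 1 / (1 − 0.6171) = 2.612
Css,max = 33.2 × 2.612 ≈ 86.7 µg/L

86.7 µg/L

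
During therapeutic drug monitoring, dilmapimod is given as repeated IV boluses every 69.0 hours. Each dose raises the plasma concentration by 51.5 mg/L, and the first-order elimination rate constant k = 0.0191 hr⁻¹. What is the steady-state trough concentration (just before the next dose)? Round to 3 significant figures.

18.8 mg/L

Fraction remaining after one interval: e^(−kτ) = e^(−0.01910 × 69.0) = 0.2677
R = 1 / (1 − 0.2677) = 1.366
Css,max = 51.5 × 1.366 = 70.33 mg/L
Css,min = Css,max × e^(−kτ) = 70.33 × 0.2677 ≈ 18.8 mg/L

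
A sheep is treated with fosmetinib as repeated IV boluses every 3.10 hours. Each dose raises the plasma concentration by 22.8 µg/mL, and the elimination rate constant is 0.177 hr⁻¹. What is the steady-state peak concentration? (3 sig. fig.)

54.0 µg/mL

Fraction remaining after one interval: e^(−kτ) = e^(−0.1770 × 3.10) = 0.5777
R = 1 / (1 − 0.5777) = 2.368
Css,max = 22.8 × 2.368 ≈ 54.0 µg/mL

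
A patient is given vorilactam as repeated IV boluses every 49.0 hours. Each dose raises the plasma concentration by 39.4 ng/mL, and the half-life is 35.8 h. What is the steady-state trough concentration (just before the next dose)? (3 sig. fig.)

k = ln 2 / 35.8 = 0.01936 h⁻¹
Fraction remaining after one interval: e^(−kτ) = e^(−0.01936 × 49.0) = 0.3872
R = 1 / (1 − 0.3872) = 1.632
Css,max = 39.4 × 1.632 = 64.30 ng/mL
Css,min = Css,max × e^(−kτ) = 64.30 × 0.3872 ≈ 24.9 ng/mL

24.9 ng/mL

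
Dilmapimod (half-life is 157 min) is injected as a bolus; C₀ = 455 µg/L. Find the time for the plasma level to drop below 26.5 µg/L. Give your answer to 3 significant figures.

644 minutes

k = ln 2 / 157 = 0.004415 min⁻¹
C(t) = C₀ e^(−kt)  ⇒  t = ln(C₀/C) / k
t = ln(455/26.5) / 0.004415 = 2.843 / 0.004415 ≈ 644 minutes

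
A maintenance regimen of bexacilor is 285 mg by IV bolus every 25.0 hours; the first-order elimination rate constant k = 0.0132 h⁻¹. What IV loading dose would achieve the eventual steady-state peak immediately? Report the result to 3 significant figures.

1010 mg

Accumulation ratio R = 1 / (1 − e^(−kτ)) = 1 / (1 − e^(−0.01320×25.0)) = 1 / (1 − 0.7189) = 3.558
Loading dose = maintenance dose × R = 285 × 3.558 ≈ 1010 mg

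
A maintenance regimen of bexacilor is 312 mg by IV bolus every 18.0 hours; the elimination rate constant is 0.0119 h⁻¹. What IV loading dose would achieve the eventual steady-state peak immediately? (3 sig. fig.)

1620 mg

Accumulation ratio R = 1 / (1 − e^(−kτ)) = 1 / (1 − e^(−0.01190×18.0)) = 1 / (1 − 0.8072) = 5.186
Loading dose = maintenance dose × R = 312 × 5.186 ≈ 1620 mg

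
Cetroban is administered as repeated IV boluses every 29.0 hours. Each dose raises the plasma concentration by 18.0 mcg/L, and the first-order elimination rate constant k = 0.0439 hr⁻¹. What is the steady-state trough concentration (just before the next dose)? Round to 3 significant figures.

Fraction remaining after one interval: e^(−kτ) = e^(−0.04390 × 29.0) = 0.2800
R = 1 / (1 − 0.2800) = 1.389
Css,max = 18.0 × 1.389 = 25.00 mcg/L
Css,min = Css,max × e^(−kτ) = 25.00 × 0.2800 ≈ 7.00 mcg/L

7.00 mcg/L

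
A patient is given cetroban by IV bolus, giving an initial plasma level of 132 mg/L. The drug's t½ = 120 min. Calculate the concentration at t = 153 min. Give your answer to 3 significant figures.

k = ln 2 / 120 = 0.005776 min⁻¹
153 min is 1.275 half-lives, so C = 132 × (1/2)^1.275 = 132 × 0.4132 ≈ 54.5 mg/L

54.5 mg/L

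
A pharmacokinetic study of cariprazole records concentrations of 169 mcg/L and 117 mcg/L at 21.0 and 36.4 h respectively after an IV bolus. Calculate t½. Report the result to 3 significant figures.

k = ln(C₁/C₂) / (t₂ − t₁) = ln(169/117) / (36.4 − 21.0)
  = 0.3677 / 15.40 = 0.02388 h⁻¹
t½ = ln 2 / k = ln 2 / 0.02388 ≈ 29.0 hours

29.0 hours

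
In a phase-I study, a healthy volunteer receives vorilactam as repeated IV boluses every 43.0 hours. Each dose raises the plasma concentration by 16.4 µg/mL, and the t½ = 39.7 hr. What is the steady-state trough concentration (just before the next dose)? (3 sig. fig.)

14.7 µg/mL

k = ln 2 / 39.7 = 0.01746 hr⁻¹
Fraction remaining after one interval: e^(−kτ) = e^(−0.01746 × 43.0) = 0.4720
R = 1 / (1 − 0.4720) = 1.894
Css,max = 16.4 × 1.894 = 31.06 µg/mL
Css,min = Css,max × e^(−kτ) = 31.06 × 0.4720 ≈ 14.7 µg/mL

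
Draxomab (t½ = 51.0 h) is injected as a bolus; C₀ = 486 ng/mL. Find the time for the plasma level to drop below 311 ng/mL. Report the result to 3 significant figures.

k = ln 2 / 51.0 = 0.01359 h⁻¹
C(t) = C₀ e^(−kt)  ⇒  t = ln(C₀/C) / k
t = ln(486/311) / 0.01359 = 0.4464 / 0.01359 ≈ 32.8 hours

32.8 hours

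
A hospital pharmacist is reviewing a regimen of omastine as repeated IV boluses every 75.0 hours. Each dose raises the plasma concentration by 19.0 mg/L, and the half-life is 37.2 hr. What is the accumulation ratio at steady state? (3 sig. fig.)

k = ln 2 / 37.2 = 0.01863 hr⁻¹
Fraction remaining after one interval: e^(−kτ) = e^(−0.01863 × 75.0) = 0.2472
R = 1 / (1 − 0.2472) = 1 / 0.7528 ≈ 1.33

1.33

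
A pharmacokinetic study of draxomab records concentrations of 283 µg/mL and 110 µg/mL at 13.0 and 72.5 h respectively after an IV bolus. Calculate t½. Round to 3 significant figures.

43.6 hours

k = ln(C₁/C₂) / (t₂ − t₁) = ln(283/110) / (72.5 − 13.0)
  = 0.9450 / 59.50 = 0.01588 h⁻¹
t½ = ln 2 / k = ln 2 / 0.01588 ≈ 43.6 hours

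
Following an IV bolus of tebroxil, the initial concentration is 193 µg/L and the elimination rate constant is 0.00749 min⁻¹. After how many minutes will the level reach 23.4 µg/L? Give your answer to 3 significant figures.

C(t) = C₀ e^(−kt)  ⇒  t = ln(C₀/C) / k
t = ln(193/23.4) / 0.007490 = 2.110 / 0.007490 ≈ 282 minutes

282 minutes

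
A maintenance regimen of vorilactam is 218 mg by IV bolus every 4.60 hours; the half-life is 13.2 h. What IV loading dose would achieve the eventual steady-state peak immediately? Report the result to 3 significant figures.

k = ln 2 / 13.2 = 0.05251 h⁻¹
Accumulation ratio R = 1 / (1 − e^(−kτ)) = 1 / (1 − e^(−0.05251×4.60)) = 1 / (1 − 0.7854) = 4.660
Loading dose = maintenance dose × R = 218 × 4.660 ≈ 1020 mg

1020 mg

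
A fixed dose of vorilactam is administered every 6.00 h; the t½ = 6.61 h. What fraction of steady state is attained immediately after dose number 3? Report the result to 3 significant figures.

0.849

k = ln 2 / 6.61 = 0.1049 h⁻¹
f_n = 1 − e^(−nkτ) = 1 − e^(−3 × 0.1049 × 6.00) = 1 − e^(−1.888) = 1 − 0.1514 ≈ 0.849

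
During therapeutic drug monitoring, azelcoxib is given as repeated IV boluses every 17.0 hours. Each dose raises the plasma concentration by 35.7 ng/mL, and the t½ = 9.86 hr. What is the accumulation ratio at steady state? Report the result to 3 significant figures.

k = ln 2 / 9.86 = 0.07030 hr⁻¹
Fraction remaining after one interval: e^(−kτ) = e^(−0.07030 × 17.0) = 0.3027
R = 1 / (1 − 0.3027) = 1 / 0.6973 ≈ 1.43

1.43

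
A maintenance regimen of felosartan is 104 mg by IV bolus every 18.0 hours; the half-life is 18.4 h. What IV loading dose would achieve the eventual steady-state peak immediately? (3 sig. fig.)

211 mg

k = ln 2 / 18.4 = 0.03767 h⁻¹
Accumulation ratio R = 1 / (1 − e^(−kτ)) = 1 / (1 − e^(−0.03767×18.0)) = 1 / (1 − 0.5076) = 2.031
Loading dose = maintenance dose × R = 104 × 2.031 ≈ 211 mg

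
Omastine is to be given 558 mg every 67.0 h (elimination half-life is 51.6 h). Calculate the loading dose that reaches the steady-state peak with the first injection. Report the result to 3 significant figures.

k = ln 2 / 51.6 = 0.01343 h⁻¹
Accumulation ratio R = 1 / (1 − e^(−kτ)) = 1 / (1 − e^(−0.01343×67.0)) = 1 / (1 − 0.4066) = 1.685
Loading dose = maintenance dose × R = 558 × 1.685 ≈ 940 mg

940 mg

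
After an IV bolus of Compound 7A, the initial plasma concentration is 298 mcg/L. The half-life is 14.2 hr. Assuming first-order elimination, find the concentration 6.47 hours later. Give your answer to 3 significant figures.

k = ln 2 / 14.2 = 0.04881 hr⁻¹
6.47 hr is 0.4556 half-lives, so C = 298 × (1/2)^0.4556 = 298 × 0.7292 ≈ 217 mcg/L

217 mcg/L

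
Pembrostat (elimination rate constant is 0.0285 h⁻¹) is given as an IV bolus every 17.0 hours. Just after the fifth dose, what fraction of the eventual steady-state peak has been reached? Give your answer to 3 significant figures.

0.911

f_n = 1 − e^(−nkτ) = 1 − e^(−5 × 0.02850 × 17.0) = 1 − e^(−2.423) = 1 − 0.08870 ≈ 0.911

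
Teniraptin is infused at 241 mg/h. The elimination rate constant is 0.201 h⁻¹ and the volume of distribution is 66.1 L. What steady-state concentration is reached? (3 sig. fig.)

CL = k · V = 0.201 × 66.1 = 13.29 L/h
Css = rate / CL = 241 / 13.29 ≈ 18.1 mg/L

18.1 mg/L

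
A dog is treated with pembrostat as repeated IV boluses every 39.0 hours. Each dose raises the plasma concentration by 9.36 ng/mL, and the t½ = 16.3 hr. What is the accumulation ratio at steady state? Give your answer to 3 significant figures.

k = ln 2 / 16.3 = 0.04252 hr⁻¹
Fraction remaining after one interval: e^(−kτ) = e^(−0.04252 × 39.0) = 0.1904
R = 1 / (1 − 0.1904) = 1 / 0.8096 ≈ 1.24

1.24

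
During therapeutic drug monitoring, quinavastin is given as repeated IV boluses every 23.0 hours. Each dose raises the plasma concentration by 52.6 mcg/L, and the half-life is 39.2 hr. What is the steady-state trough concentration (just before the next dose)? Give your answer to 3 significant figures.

105 mcg/L

k = ln 2 / 39.2 = 0.01768 hr⁻¹
Fraction remaining after one interval: e^(−kτ) = e^(−0.01768 × 23.0) = 0.6658
R = 1 / (1 − 0.6658) = 2.993
Css,max = 52.6 × 2.993 = 157.4 mcg/L
Css,min = Css,max × e^(−kτ) = 157.4 × 0.6658 ≈ 105 mcg/L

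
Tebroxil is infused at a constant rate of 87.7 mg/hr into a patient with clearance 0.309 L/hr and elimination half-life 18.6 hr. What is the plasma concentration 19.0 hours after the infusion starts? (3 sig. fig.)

144 µg/mL

Css = rate / CL = 87.7 / 0.309 = 283.8 µg/mL
k = ln 2 / 18.6 = 0.03727 hr⁻¹
C(t) = Css (1 − e^(−kt)) = 283.8 × (1 − e^(−0.7081)) = 283.8 × 0.5074 ≈ 144 µg/mL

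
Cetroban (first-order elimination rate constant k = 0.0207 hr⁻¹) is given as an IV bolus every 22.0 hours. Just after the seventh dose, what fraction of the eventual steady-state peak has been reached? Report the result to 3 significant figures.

f_n = 1 − e^(−nkτ) = 1 − e^(−7 × 0.02070 × 22.0) = 1 − e^(−3.188) = 1 − 0.04126 ≈ 0.959

0.959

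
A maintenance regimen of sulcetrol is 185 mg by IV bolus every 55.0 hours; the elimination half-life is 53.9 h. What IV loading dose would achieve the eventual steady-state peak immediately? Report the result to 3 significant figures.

365 mg

k = ln 2 / 53.9 = 0.01286 h⁻¹
Accumulation ratio R = 1 / (1 − e^(−kτ)) = 1 / (1 − e^(−0.01286×55.0)) = 1 / (1 − 0.4930) = 1.972
Loading dose = maintenance dose × R = 185 × 1.972 ≈ 365 mg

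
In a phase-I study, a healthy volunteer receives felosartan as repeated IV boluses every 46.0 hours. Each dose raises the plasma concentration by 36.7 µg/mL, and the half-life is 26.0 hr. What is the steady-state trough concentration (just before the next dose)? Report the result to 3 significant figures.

15.2 µg/mL

k = ln 2 / 26.0 = 0.02666 hr⁻¹
Fraction remaining after one interval: e^(−kτ) = e^(−0.02666 × 46.0) = 0.2934
R = 1 / (1 − 0.2934) = 1.415
Css,max = 36.7 × 1.415 = 51.94 µg/mL
Css,min = Css,max × e^(−kτ) = 51.94 × 0.2934 ≈ 15.2 µg/mL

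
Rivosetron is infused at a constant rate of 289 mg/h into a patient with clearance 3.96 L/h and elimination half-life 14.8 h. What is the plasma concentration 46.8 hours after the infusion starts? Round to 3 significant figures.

64.8 µg/mL

Css = rate / CL = 289 / 3.96 = 72.98 µg/mL
k = ln 2 / 14.8 = 0.04683 h⁻¹
C(t) = Css (1 − e^(−kt)) = 72.98 × (1 − e^(−2.192)) = 72.98 × 0.8883 ≈ 64.8 µg/mL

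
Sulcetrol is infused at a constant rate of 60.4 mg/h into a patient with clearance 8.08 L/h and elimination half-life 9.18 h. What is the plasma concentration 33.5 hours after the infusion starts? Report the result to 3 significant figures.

Css = rate / CL = 60.4 / 8.08 = 7.475 µg/mL
k = ln 2 / 9.18 = 0.07551 h⁻¹
C(t) = Css (1 − e^(−kt)) = 7.475 × (1 − e^(−2.529)) = 7.475 × 0.9203 ≈ 6.88 µg/mL

6.88 µg/mL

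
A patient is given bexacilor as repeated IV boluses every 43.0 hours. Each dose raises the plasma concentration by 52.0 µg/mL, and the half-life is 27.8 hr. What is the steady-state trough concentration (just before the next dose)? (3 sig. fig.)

k = ln 2 / 27.8 = 0.02493 hr⁻¹
Fraction remaining after one interval: e^(−kτ) = e^(−0.02493 × 43.0) = 0.3423
R = 1 / (1 − 0.3423) = 1.520
Css,max = 52.0 × 1.520 = 79.06 µg/mL
Css,min = Css,max × e^(−kτ) = 79.06 × 0.3423 ≈ 27.1 µg/mL

27.1 µg/mL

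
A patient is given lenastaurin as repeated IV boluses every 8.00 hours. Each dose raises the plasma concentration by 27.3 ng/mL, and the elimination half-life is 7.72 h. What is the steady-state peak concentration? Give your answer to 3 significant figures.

k = ln 2 / 7.72 = 0.08979 h⁻¹
Fraction remaining after one interval: e^(−kτ) = e^(−0.08979 × 8.00) = 0.4876
R = 1 / (1 − 0.4876) = 1.952
Css,max = 27.3 × 1.952 ≈ 53.3 ng/mL

53.3 ng/mL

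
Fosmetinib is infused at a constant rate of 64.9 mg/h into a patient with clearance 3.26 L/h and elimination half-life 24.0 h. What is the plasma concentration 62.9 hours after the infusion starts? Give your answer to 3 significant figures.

16.7 µg/mL

Css = rate / CL = 64.9 / 3.26 = 19.91 µg/mL
k = ln 2 / 24.0 = 0.02888 h⁻¹
C(t) = Css (1 − e^(−kt)) = 19.91 × (1 − e^(−1.817)) = 19.91 × 0.8374 ≈ 16.7 µg/mL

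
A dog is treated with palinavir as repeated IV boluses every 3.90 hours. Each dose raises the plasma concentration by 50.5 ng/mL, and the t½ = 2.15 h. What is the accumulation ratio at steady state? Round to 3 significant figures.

k = ln 2 / 2.15 = 0.3224 h⁻¹
Fraction remaining after one interval: e^(−kτ) = e^(−0.3224 × 3.90) = 0.2844
R = 1 / (1 − 0.2844) = 1 / 0.7156 ≈ 1.40

1.40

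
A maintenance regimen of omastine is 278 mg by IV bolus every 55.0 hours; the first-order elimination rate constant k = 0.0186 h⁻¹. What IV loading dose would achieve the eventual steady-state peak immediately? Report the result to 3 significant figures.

434 mg

Accumulation ratio R = 1 / (1 − e^(−kτ)) = 1 / (1 − e^(−0.01860×55.0)) = 1 / (1 − 0.3595) = 1.561
Loading dose = maintenance dose × R = 278 × 1.561 ≈ 434 mg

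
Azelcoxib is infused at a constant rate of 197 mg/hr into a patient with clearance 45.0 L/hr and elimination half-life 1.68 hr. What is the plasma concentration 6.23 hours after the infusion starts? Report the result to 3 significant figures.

4.04 mg/L

Css = rate / CL = 197 / 45.0 = 4.378 mg/L
k = ln 2 / 1.68 = 0.4126 hr⁻¹
C(t) = Css (1 − e^(−kt)) = 4.378 × (1 − e^(−2.570)) = 4.378 × 0.9235 ≈ 4.04 mg/L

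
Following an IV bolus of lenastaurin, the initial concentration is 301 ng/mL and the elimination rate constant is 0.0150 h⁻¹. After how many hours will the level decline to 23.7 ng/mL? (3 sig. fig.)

169 hours

C(t) = C₀ e^(−kt)  ⇒  t = ln(C₀/C) / k
t = ln(301/23.7) / 0.01500 = 2.542 / 0.01500 ≈ 169 hours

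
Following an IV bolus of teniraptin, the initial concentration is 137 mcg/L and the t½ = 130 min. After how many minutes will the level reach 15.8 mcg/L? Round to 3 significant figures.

k = ln 2 / 130 = 0.005332 min⁻¹
C(t) = C₀ e^(−kt)  ⇒  t = ln(C₀/C) / k
t = ln(137/15.8) / 0.005332 = 2.160 / 0.005332 ≈ 405 minutes

405 minutes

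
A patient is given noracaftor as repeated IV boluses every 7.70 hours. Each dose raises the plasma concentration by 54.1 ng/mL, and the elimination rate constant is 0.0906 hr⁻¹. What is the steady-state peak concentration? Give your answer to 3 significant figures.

108 ng/mL

Fraction remaining after one interval: e^(−kτ) = e^(−0.09060 × 7.70) = 0.4978
R = 1 / (1 − 0.4978) = 1.991
Css,max = 54.1 × 1.991 ≈ 108 ng/mL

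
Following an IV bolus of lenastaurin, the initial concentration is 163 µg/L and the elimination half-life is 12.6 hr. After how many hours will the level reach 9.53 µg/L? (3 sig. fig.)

k = ln 2 / 12.6 = 0.05501 hr⁻¹
C(t) = C₀ e^(−kt)  ⇒  t = ln(C₀/C) / k
t = ln(163/9.53) / 0.05501 = 2.839 / 0.05501 ≈ 51.6 hours

51.6 hours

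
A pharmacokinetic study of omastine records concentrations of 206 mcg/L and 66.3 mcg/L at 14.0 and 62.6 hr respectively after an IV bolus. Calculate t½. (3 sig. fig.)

29.7 hours

k = ln(C₁/C₂) / (t₂ − t₁) = ln(206/66.3) / (62.6 − 14.0)
  = 1.134 / 48.60 = 0.02333 hr⁻¹
t½ = ln 2 / k = ln 2 / 0.02333 ≈ 29.7 hours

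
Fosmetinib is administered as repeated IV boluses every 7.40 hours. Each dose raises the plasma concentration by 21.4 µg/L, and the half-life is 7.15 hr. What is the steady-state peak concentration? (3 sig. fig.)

k = ln 2 / 7.15 = 0.09694 hr⁻¹
Fraction remaining after one interval: e^(−kτ) = e^(−0.09694 × 7.40) = 0.4880
R = 1 / (1 − 0.4880) = 1.953
Css,max = 21.4 × 1.953 ≈ 41.8 µg/L

41.8 µg/L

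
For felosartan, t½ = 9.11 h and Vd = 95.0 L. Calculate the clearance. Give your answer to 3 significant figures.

k = ln 2 / t½ = ln 2 / 9.11 = 0.07609 h⁻¹
CL = k · V = 0.07609 × 95.0 ≈ 7.23 L/h

7.23 L/h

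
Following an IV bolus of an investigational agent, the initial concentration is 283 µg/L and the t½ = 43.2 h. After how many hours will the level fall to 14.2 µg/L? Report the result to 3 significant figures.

186 hours

k = ln 2 / 43.2 = 0.01605 h⁻¹
C(t) = C₀ e^(−kt)  ⇒  t = ln(C₀/C) / k
t = ln(283/14.2) / 0.01605 = 2.992 / 0.01605 ≈ 186 hours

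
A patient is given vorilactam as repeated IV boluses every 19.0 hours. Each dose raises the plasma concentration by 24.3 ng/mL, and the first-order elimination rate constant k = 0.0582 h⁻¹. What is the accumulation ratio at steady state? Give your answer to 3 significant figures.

Fraction remaining after one interval: e^(−kτ) = e^(−0.05820 × 19.0) = 0.3309
R = 1 / (1 − 0.3309) = 1 / 0.6691 ≈ 1.49

1.49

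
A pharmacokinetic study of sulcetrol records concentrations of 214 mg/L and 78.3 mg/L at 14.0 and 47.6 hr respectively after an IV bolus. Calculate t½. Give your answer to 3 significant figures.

k = ln(C₁/C₂) / (t₂ − t₁) = ln(214/78.3) / (47.6 − 14.0)
  = 1.005 / 33.60 = 0.02992 hr⁻¹
t½ = ln 2 / k = ln 2 / 0.02992 ≈ 23.2 hours

23.2 hours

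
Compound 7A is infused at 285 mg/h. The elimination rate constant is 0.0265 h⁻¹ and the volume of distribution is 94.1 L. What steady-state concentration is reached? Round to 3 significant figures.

CL = k · V = 0.0265 × 94.1 = 2.494 L/h
Css = rate / CL = 285 / 2.494 ≈ 114 mg/L

114 mg/L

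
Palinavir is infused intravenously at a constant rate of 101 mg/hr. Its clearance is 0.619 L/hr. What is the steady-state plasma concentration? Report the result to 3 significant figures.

163 mg/L

Css = infusion rate / CL = 101 / 0.619 ≈ 163 mg/L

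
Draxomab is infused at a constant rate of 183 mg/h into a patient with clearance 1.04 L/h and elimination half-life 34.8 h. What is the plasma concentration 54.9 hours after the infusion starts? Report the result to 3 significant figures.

117 µg/mL

Css = rate / CL = 183 / 1.04 = 176.0 µg/mL
k = ln 2 / 34.8 = 0.01992 h⁻¹
C(t) = Css (1 − e^(−kt)) = 176.0 × (1 − e^(−1.093)) = 176.0 × 0.6650 ≈ 117 µg/mL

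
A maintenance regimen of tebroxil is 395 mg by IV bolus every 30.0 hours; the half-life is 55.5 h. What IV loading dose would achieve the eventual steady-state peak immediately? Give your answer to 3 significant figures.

1260 mg

k = ln 2 / 55.5 = 0.01249 h⁻¹
Accumulation ratio R = 1 / (1 − e^(−kτ)) = 1 / (1 − e^(−0.01249×30.0)) = 1 / (1 − 0.6875) = 3.200
Loading dose = maintenance dose × R = 395 × 3.200 ≈ 1260 mg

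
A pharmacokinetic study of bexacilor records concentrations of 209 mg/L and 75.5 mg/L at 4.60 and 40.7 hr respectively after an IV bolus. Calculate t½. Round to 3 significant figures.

24.6 hours

k = ln(C₁/C₂) / (t₂ − t₁) = ln(209/75.5) / (40.7 − 4.60)
  = 1.018 / 36.10 = 0.02821 hr⁻¹
t½ = ln 2 / k = ln 2 / 0.02821 ≈ 24.6 hours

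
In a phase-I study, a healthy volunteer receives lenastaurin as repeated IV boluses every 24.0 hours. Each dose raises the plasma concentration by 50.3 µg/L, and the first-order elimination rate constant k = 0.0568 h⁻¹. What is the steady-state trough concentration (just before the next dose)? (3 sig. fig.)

17.3 µg/L

Fraction remaining after one interval: e^(−kτ) = e^(−0.05680 × 24.0) = 0.2558
R = 1 / (1 − 0.2558) = 1.344
Css,max = 50.3 × 1.344 = 67.59 µg/L
Css,min = Css,max × e^(−kτ) = 67.59 × 0.2558 ≈ 17.3 µg/L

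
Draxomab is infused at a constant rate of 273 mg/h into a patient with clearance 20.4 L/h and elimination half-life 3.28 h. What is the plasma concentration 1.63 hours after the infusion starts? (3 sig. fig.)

Css = rate / CL = 273 / 20.4 = 13.38 mg/L
k = ln 2 / 3.28 = 0.2113 h⁻¹
C(t) = Css (1 − e^(−kt)) = 13.38 × (1 − e^(−0.3445)) = 13.38 × 0.2914 ≈ 3.90 mg/L

3.90 mg/L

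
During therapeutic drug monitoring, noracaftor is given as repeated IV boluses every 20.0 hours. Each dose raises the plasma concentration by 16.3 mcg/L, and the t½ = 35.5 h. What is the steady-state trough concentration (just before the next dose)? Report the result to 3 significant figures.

k = ln 2 / 35.5 = 0.01953 h⁻¹
Fraction remaining after one interval: e^(−kτ) = e^(−0.01953 × 20.0) = 0.6767
R = 1 / (1 − 0.6767) = 3.093
Css,max = 16.3 × 3.093 = 50.42 mcg/L
Css,min = Css,max × e^(−kτ) = 50.42 × 0.6767 ≈ 34.1 mcg/L

34.1 mcg/L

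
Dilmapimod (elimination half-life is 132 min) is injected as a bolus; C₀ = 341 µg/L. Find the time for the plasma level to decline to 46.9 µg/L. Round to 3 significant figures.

378 minutes

k = ln 2 / 132 = 0.005251 min⁻¹
C(t) = C₀ e^(−kt)  ⇒  t = ln(C₀/C) / k
t = ln(341/46.9) / 0.005251 = 1.984 / 0.005251 ≈ 378 minutes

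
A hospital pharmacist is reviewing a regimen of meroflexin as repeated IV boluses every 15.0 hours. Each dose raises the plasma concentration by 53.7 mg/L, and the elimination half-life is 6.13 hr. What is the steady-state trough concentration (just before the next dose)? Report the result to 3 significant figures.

k = ln 2 / 6.13 = 0.1131 hr⁻¹
Fraction remaining after one interval: e^(−kτ) = e^(−0.1131 × 15.0) = 0.1834
R = 1 / (1 − 0.1834) = 1.225
Css,max = 53.7 × 1.225 = 65.76 mg/L
Css,min = Css,max × e^(−kτ) = 65.76 × 0.1834 ≈ 12.1 mg/L

12.1 mg/L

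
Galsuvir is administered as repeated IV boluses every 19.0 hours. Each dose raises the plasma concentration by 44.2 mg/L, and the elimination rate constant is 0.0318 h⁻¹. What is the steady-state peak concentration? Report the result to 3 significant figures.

Fraction remaining after one interval: e^(−kτ) = e^(−0.03180 × 19.0) = 0.5465
R = 1 / (1 − 0.5465) = 2.205
Css,max = 44.2 × 2.205 ≈ 97.5 mg/L

97.5 mg/L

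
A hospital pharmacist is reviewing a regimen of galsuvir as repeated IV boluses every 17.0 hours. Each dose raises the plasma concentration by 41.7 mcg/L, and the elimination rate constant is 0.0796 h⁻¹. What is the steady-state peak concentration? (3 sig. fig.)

Fraction remaining after one interval: e^(−kτ) = e^(−0.07960 × 17.0) = 0.2584
R = 1 / (1 − 0.2584) = 1.348
Css,max = 41.7 × 1.348 ≈ 56.2 mcg/L

56.2 mcg/L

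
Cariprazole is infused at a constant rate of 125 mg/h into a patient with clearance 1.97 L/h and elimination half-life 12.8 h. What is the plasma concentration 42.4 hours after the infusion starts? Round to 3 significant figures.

Css = rate / CL = 125 / 1.97 = 63.45 mg/L
k = ln 2 / 12.8 = 0.05415 h⁻¹
C(t) = Css (1 − e^(−kt)) = 63.45 × (1 − e^(−2.296)) = 63.45 × 0.8993 ≈ 57.1 mg/L

57.1 mg/L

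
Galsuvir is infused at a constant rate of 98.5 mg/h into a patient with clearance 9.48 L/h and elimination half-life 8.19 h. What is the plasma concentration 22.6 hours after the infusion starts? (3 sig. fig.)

Css = rate / CL = 98.5 / 9.48 = 10.39 µg/mL
k = ln 2 / 8.19 = 0.08463 h⁻¹
C(t) = Css (1 − e^(−kt)) = 10.39 × (1 − e^(−1.913)) = 10.39 × 0.8523 ≈ 8.86 µg/mL

8.86 µg/mL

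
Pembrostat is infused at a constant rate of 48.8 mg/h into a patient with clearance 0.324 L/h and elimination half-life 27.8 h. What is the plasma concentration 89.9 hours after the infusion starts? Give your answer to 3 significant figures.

135 mg/L

Css = rate / CL = 48.8 / 0.324 = 150.6 mg/L
k = ln 2 / 27.8 = 0.02493 h⁻¹
C(t) = Css (1 − e^(−kt)) = 150.6 × (1 − e^(−2.242)) = 150.6 × 0.8937 ≈ 135 mg/L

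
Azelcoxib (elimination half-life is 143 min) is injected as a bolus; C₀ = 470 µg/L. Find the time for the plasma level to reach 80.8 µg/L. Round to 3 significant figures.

k = ln 2 / 143 = 0.004847 min⁻¹
C(t) = C₀ e^(−kt)  ⇒  t = ln(C₀/C) / k
t = ln(470/80.8) / 0.004847 = 1.761 / 0.004847 ≈ 363 minutes

363 minutes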